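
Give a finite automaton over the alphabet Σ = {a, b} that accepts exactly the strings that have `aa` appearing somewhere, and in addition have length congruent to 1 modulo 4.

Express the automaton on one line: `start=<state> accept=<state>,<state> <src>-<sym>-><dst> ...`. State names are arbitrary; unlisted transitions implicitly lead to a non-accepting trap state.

Handle the two conditions separately and then intersect. One (3 states) tracks whether and how much of `aa` has been seen; the other (4 states) tracks the input length modulo 4. Each combined state is a pair, one component from each; accept when both components accept.
With 12 states:
          a    b  
>  q0     q1   q2 
   q1     q3   q4 
   q2     q5   q4 
   q3     q6   q6 
   q4     q7   q8 
   q5     q6   q8 
   q6     q9   q9 
   q7     q9   q0 
   q8    q10   q0 
   q9    q11  q11 
   q10   q11   q2 
 * q11    q3   q3 
(> = start, * = accepting)

start=q0 accept=q11 q0-a->q1 q0-b->q2 q1-a->q3 q1-b->q4 q2-a->q5 q2-b->q4 q3-a->q6 q3-b->q6 q4-a->q7 q4-b->q8 q5-a->q6 q5-b->q8 q6-a->q9 q6-b->q9 q7-a->q9 q7-b->q0 q8-a->q10 q8-b->q0 q9-a->q11 q9-b->q11 q10-a->q11 q10-b->q2 q11-a->q3 q11-b->q3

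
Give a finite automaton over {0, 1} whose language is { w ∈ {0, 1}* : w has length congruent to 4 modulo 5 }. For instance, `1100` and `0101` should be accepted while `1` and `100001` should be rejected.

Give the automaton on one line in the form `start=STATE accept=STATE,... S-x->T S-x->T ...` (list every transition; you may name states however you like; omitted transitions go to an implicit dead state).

start=s0 accept=s4 s0-0->s1 s0-1->s1 s1-0->s2 s1-1->s2 s2-0->s3 s2-1->s3 s3-0->s4 s3-1->s4 s4-0->s0 s4-1->s0

Only the length mod 5 matters, so use a 5-cycle: from any state, every input symbol moves to the next state, wrapping s4 back to s0. Mark s4 accepting.
With 5 states:
        0   1  
>  s0   s1  s1 
   s1   s2  s2 
   s2   s3  s3 
   s3   s4  s4 
 * s4   s0  s0 
(> = start, * = accepting)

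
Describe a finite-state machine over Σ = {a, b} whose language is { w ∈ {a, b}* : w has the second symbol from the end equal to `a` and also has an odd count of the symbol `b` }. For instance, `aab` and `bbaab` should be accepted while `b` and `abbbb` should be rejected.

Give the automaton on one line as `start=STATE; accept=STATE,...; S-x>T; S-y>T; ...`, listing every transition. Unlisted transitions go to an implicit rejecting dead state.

Build one automaton per condition and run them in lockstep. The first has 7 states tracking the last 2 symbols read; the second has 2 states tracking the count of `b`s modulo 2. A product state is a pair (one from each), accepting exactly when both do. Equivalent product states are then merged.
        a   b  
>  S0   S1  S2 
   S1   S1  S3 
   S2   S4  S0 
 * S3   S4  S0 
   S4   S5  S0 
 * S5   S5  S0 
(> = start, * = accepting)

start=S0; accept=S3,S5; S0-a>S1; S0-b>S2; S1-a>S1; S1-b>S3; S2-a>S4; S2-b>S0; S3-a>S4; S3-b>S0; S4-a>S5; S4-b>S0; S5-a>S5; S5-b>S0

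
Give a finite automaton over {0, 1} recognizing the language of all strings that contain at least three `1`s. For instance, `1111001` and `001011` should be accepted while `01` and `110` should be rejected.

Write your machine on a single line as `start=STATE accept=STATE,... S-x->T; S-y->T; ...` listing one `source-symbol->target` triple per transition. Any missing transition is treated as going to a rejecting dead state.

start=A; accept=D,E; A-0->A; A-1->B; B-0->B; B-1->C; C-0->C; C-1->D; D-0->D; D-1->E; E-0->E; E-1->E

Count `1`s, saturating at 4: states A through D mean 0 through 3 `1`s seen; E means more than 3. Each `1` increments (capped at E); other symbols loop. Accept from {D, E}.
With 5 states:
       0  1 
>  A   A  B 
   B   B  C 
   C   C  D 
 * D   D  E 
 * E   E  E 
(> = start, * = accepting)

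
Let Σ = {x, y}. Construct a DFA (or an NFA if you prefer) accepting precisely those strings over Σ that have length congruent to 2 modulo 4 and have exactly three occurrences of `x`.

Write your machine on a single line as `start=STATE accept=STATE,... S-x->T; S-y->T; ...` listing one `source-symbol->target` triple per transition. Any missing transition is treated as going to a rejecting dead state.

Run two small machines in parallel and take their product. The first has 4 states tracking the input length modulo 4; the second has 5 states tracking the count of `x`s, saturating at 4. A product state is a pair (one from each), accepting exactly when both do. After merging equivalent states the machine shrinks.
A 17-state machine:
       x  y 
>  A   B  C 
   B   D  E 
   C   E  F 
   D   G  H 
   E   H  I 
   F   I  J 
   G   K  L 
   H   L  M 
   I   M  N 
   J   N  A 
   K   K  K 
   L   K  O 
   M   O  P 
   N   P  B 
   O   K  Q 
   P   Q  D 
 * Q   K  G 
(> = start, * = accepting)

start=A; accept=Q; A-x->B; A-y->C; B-x->D; B-y->E; C-x->E; C-y->F; D-x->G; D-y->H; E-x->H; E-y->I; F-x->I; F-y->J; G-x->K; G-y->L; H-x->L; H-y->M; I-x->M; I-y->N; J-x->N; J-y->A; K-x->K; K-y->K; L-x->K; L-y->O; M-x->O; M-y->P; N-x->P; N-y->B; O-x->K; O-y->Q; P-x->Q; P-y->D; Q-x->K; Q-y->G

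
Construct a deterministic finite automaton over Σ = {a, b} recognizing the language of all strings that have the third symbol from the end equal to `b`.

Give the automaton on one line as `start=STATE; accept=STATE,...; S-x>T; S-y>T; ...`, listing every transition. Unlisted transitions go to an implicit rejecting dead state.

start=q0; accept=q11,q12,q13,q14; q0-a>q1; q0-b>q2; q1-a>q3; q1-b>q4; q2-a>q5; q2-b>q6; q3-a>q7; q3-b>q8; q4-a>q9; q4-b>q10; q5-a>q11; q5-b>q12; q6-a>q13; q6-b>q14; q7-a>q7; q7-b>q8; q8-a>q9; q8-b>q10; q9-a>q11; q9-b>q12; q10-a>q13; q10-b>q14; q11-a>q7; q11-b>q8; q12-a>q9; q12-b>q10; q13-a>q11; q13-b>q12; q14-a>q13; q14-b>q14

A DFA must remember the last 3 symbols (since which symbol is third-to-last isn't known until the input ends). Use one state per possible window of the last ≤3 symbols; accept from those whose window starts with `b`.
With 15 states:
          a    b  
>  q0     q1   q2 
   q1     q3   q4 
   q2     q5   q6 
   q3     q7   q8 
   q4     q9  q10 
   q5    q11  q12 
   q6    q13  q14 
   q7     q7   q8 
   q8     q9  q10 
   q9    q11  q12 
   q10   q13  q14 
 * q11    q7   q8 
 * q12    q9  q10 
 * q13   q11  q12 
 * q14   q13  q14 
(> = start, * = accepting)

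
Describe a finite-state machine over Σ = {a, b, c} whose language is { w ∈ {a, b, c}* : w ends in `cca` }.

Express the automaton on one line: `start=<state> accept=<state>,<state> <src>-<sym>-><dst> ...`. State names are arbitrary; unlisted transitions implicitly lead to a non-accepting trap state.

Let each state record the length of the longest suffix of the input read so far that is also a prefix of `cca`. s1 means the last symbol is `c`; s2 means the last 2 symbols are `cc`; s3 means the last 3 symbols are `cca`. Accept only at s3, where the string currently ends in `cca`.
With 4 states:
        a   b   c  
>  s0   s0  s0  s1 
   s1   s0  s0  s2 
   s2   s3  s0  s2 
 * s3   s0  s0  s1 
(> = start, * = accepting)

start=s0 accept=s3 s0-a->s0 s0-b->s0 s0-c->s1 s1-a->s0 s1-b->s0 s1-c->s2 s2-a->s3 s2-b->s0 s2-c->s2 s3-a->s0 s3-b->s0 s3-c->s1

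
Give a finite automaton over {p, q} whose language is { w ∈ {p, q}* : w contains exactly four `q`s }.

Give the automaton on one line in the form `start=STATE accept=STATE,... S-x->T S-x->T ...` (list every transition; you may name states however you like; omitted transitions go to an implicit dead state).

start=S0 accept=S4 S0-p->S0 S0-q->S1 S1-p->S1 S1-q->S2 S2-p->S2 S2-q->S3 S3-p->S3 S3-q->S4 S4-p->S4 S4-q->S5 S5-p->S5 S5-q->S5

Count `q`s, saturating at 5: states S0 through S4 mean 0 through 4 `q`s seen; S5 means more than 4. Each `q` increments (capped at S5); other symbols loop. Accept from {S4}.
With 6 states:
        p   q  
>  S0   S0  S1 
   S1   S1  S2 
   S2   S2  S3 
   S3   S3  S4 
 * S4   S4  S5 
   S5   S5  S5 
(> = start, * = accepting)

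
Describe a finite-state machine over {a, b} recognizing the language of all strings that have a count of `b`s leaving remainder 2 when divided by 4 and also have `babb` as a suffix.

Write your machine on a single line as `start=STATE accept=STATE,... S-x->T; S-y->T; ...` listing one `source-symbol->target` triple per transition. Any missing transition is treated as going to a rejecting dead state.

start=s0; accept=s19; s0-a->s0; s0-b->s1; s1-a->s2; s1-b->s3; s2-a->s4; s2-b->s5; s3-a->s6; s3-b->s7; s4-a->s4; s4-b->s3; s5-a->s6; s5-b->s8; s6-a->s9; s6-b->s10; s7-a->s11; s7-b->s12; s8-a->s11; s8-b->s12; s9-a->s9; s9-b->s7; s10-a->s11; s10-b->s13; s11-a->s14; s11-b->s15; s12-a->s16; s12-b->s1; s13-a->s16; s13-b->s1; s14-a->s14; s14-b->s12; s15-a->s16; s15-b->s17; s16-a->s0; s16-b->s18; s17-a->s2; s17-b->s3; s18-a->s2; s18-b->s19; s19-a->s6; s19-b->s7

Build one automaton per condition and run them in lockstep. The first has 4 states tracking the count of `b`s modulo 4; the second has 5 states tracking how much of the suffix `babb` has currently been matched. A product state is a pair (one from each), accepting exactly when both do.
          a    b  
>  s0     s0   s1 
   s1     s2   s3 
   s2     s4   s5 
   s3     s6   s7 
   s4     s4   s3 
   s5     s6   s8 
   s6     s9  s10 
   s7    s11  s12 
   s8    s11  s12 
   s9     s9   s7 
   s10   s11  s13 
   s11   s14  s15 
   s12   s16   s1 
   s13   s16   s1 
   s14   s14  s12 
   s15   s16  s17 
   s16    s0  s18 
   s17    s2   s3 
   s18    s2  s19 
 * s19    s6   s7 
(> = start, * = accepting)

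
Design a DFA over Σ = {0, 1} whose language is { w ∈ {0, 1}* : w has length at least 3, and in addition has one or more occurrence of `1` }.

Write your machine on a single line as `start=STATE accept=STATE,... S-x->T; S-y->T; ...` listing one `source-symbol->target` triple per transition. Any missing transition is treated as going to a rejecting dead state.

Run two small machines in parallel and take their product. The first has 5 states tracking the input length, saturating at 4; the second has 3 states tracking the count of `1`s, saturating at 2. A product state is a pair (one from each), accepting exactly when both do.
With 12 states:
          0    1  
>  q0     q1   q2 
   q1     q3   q4 
   q2     q4   q5 
   q3     q6   q7 
   q4     q7   q8 
   q5     q8   q8 
   q6     q9  q10 
 * q7    q10  q11 
 * q8    q11  q11 
   q9     q9  q10 
 * q10   q10  q11 
 * q11   q11  q11 
(> = start, * = accepting)

start=q0; accept=q7,q8,q10,q11; q0-0->q1; q0-1->q2; q1-0->q3; q1-1->q4; q2-0->q4; q2-1->q5; q3-0->q6; q3-1->q7; q4-0->q7; q4-1->q8; q5-0->q8; q5-1->q8; q6-0->q9; q6-1->q10; q7-0->q10; q7-1->q11; q8-0->q11; q8-1->q11; q9-0->q9; q9-1->q10; q10-0->q10; q10-1->q11; q11-0->q11; q11-1->q11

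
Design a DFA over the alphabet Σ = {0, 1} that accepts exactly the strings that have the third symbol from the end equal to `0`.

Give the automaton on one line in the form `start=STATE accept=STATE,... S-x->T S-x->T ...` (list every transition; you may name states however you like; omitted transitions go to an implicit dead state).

start=q0 accept=q7,q8,q9,q10 q0-0->q1 q0-1->q2 q1-0->q3 q1-1->q4 q2-0->q5 q2-1->q6 q3-0->q7 q3-1->q8 q4-0->q9 q4-1->q10 q5-0->q11 q5-1->q12 q6-0->q13 q6-1->q14 q7-0->q7 q7-1->q8 q8-0->q9 q8-1->q10 q9-0->q11 q9-1->q12 q10-0->q13 q10-1->q14 q11-0->q7 q11-1->q8 q12-0->q9 q12-1->q10 q13-0->q11 q13-1->q12 q14-0->q13 q14-1->q14

A DFA must remember the last 3 symbols (since which symbol is third-to-last isn't known until the input ends). Use one state per possible window of the last ≤3 symbols; accept from those whose window starts with `0`.
15 states suffice.
          0    1  
>  q0     q1   q2 
   q1     q3   q4 
   q2     q5   q6 
   q3     q7   q8 
   q4     q9  q10 
   q5    q11  q12 
   q6    q13  q14 
 * q7     q7   q8 
 * q8     q9  q10 
 * q9    q11  q12 
 * q10   q13  q14 
   q11    q7   q8 
   q12    q9  q10 
   q13   q11  q12 
   q14   q13  q14 
(> = start, * = accepting)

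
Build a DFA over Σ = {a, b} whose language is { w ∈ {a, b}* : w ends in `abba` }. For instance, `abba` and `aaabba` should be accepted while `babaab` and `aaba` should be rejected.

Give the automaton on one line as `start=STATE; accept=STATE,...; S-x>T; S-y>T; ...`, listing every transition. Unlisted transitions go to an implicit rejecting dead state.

Let each state record the length of the longest suffix of the input read so far that is also a prefix of `abba`. q1 means the last symbol is `a`; q2 means the last 2 symbols are `ab`; q3 means the last 3 symbols are `abb`; q4 means the last 4 symbols are `abba`. Accept only at q4, where the string currently ends in `abba`.
5 states suffice.
        a   b  
>  q0   q1  q0 
   q1   q1  q2 
   q2   q1  q3 
   q3   q4  q0 
 * q4   q1  q2 
(> = start, * = accepting)

start=q0; accept=q4; q0-a>q1; q0-b>q0; q1-a>q1; q1-b>q2; q2-a>q1; q2-b>q3; q3-a>q4; q3-b>q0; q4-a>q1; q4-b>q2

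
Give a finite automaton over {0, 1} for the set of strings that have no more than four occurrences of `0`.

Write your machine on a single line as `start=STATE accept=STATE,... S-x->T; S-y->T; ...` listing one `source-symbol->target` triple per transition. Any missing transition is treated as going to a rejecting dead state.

start=q0; accept=q0,q1,q2,q3,q4; q0-0->q1; q0-1->q0; q1-0->q2; q1-1->q1; q2-0->q3; q2-1->q2; q3-0->q4; q3-1->q3; q4-0->q5; q4-1->q4; q5-0->q5; q5-1->q5

Only the number of `0`s matters, and only up to 5. Make a chain q0 → q1 → q2 → q3 → q4 → q5 advanced by each `0` (with q5 absorbing); every other symbol self-loops. The accepting set is {q0, q1, q2, q3, q4}.
With 6 states:
        0   1  
>* q0   q1  q0 
 * q1   q2  q1 
 * q2   q3  q2 
 * q3   q4  q3 
 * q4   q5  q4 
   q5   q5  q5 
(> = start, * = accepting)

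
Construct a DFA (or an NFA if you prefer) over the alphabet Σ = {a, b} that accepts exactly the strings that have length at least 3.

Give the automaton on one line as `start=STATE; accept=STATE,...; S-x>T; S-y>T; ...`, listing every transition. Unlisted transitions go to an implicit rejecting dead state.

We only need to distinguish lengths 0, 1, …, 3, and '>3'. Chain q0 → q1 → q2 → q3 → q4 on every symbol, with q4 looping. Accepting states: {q3, q4}.
        a   b  
>  q0   q1  q1 
   q1   q2  q2 
   q2   q3  q3 
 * q3   q4  q4 
 * q4   q4  q4 
(> = start, * = accepting)

start=q0; accept=q3,q4; q0-a>q1; q0-b>q1; q1-a>q2; q1-b>q2; q2-a>q3; q2-b>q3; q3-a>q4; q3-b>q4; q4-a>q4; q4-b>q4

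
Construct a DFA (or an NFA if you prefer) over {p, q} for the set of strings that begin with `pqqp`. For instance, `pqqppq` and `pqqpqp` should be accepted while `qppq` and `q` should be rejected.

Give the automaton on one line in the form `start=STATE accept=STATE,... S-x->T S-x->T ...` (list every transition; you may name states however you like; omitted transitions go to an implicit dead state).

Walk along `pqqp` while the input agrees: from S0 take `p` to S1, and so on. Any deviation drops to the rejecting sink S5. Once S4 is reached the prefix is confirmed and every continuation is accepted.
        p   q  
>  S0   S1  S5 
   S1   S5  S2 
   S2   S5  S3 
   S3   S4  S5 
 * S4   S4  S4 
   S5   S5  S5 
(> = start, * = accepting)

start=S0 accept=S4 S0-p->S1 S0-q->S5 S1-p->S5 S1-q->S2 S2-p->S5 S2-q->S3 S3-p->S4 S3-q->S5 S4-p->S4 S4-q->S4 S5-p->S5 S5-q->S5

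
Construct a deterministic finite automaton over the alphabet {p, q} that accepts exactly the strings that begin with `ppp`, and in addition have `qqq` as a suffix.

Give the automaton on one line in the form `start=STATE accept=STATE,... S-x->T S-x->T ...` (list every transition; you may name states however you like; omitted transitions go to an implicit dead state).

start=S0 accept=S7 S0-p->S1 S0-q->S2 S1-p->S3 S1-q->S2 S2-p->S2 S2-q->S2 S3-p->S4 S3-q->S2 S4-p->S4 S4-q->S5 S5-p->S4 S5-q->S6 S6-p->S4 S6-q->S7 S7-p->S4 S7-q->S7

Build one automaton per condition and run them in lockstep. One (5 states) tracks whether the input so far still matches the prefix `ppp`; the other (4 states) tracks how much of the suffix `qqq` has currently been matched. Each combined state is a pair, one component from each; accept when both components accept. Minimizing collapses redundant product states.
        p   q  
>  S0   S1  S2 
   S1   S3  S2 
   S2   S2  S2 
   S3   S4  S2 
   S4   S4  S5 
   S5   S4  S6 
   S6   S4  S7 
 * S7   S4  S7 
(> = start, * = accepting)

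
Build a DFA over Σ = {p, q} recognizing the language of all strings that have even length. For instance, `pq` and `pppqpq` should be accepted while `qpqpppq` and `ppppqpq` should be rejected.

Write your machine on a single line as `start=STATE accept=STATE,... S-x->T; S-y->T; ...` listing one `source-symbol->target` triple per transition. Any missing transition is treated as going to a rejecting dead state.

start=s0; accept=s0; s0-p->s1; s0-q->s1; s1-p->s0; s1-q->s0

Only the length mod 2 matters, so use a 2-cycle: from any state, every input symbol moves to the next state, wrapping s1 back to s0. Mark s0 accepting.
2 states suffice.
        p   q  
>* s0   s1  s1 
   s1   s0  s0 
(> = start, * = accepting)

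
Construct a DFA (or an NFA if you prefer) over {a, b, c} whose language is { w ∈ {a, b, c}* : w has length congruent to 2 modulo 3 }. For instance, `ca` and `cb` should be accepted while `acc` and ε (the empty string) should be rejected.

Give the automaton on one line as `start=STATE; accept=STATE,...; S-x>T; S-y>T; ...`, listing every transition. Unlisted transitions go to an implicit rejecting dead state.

start=s0; accept=s2; s0-a>s1; s0-b>s1; s0-c>s1; s1-a>s2; s1-b>s2; s1-c>s2; s2-a>s0; s2-b>s0; s2-c>s0

Only the length mod 3 matters, so use a 3-cycle: from any state, every input symbol moves to the next state, wrapping s2 back to s0. Mark s2 accepting.
3 states suffice.
        a   b   c  
>  s0   s1  s1  s1 
   s1   s2  s2  s2 
 * s2   s0  s0  s0 
(> = start, * = accepting)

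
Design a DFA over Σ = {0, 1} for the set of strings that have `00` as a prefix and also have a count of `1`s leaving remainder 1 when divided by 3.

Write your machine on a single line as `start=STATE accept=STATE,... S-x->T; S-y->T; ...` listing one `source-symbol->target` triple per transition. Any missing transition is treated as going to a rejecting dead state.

Build one automaton per condition and run them in lockstep. One (4 states) tracks whether the input so far still matches the prefix `00`; the other (3 states) tracks the count of `1`s modulo 3. Each combined state is a pair, one component from each; accept when both components accept.
With 8 states:
        0   1  
>  S0   S1  S2 
   S1   S3  S2 
   S2   S2  S4 
   S3   S3  S5 
   S4   S4  S6 
 * S5   S5  S7 
   S6   S6  S2 
   S7   S7  S3 
(> = start, * = accepting)

start=S0; accept=S5; S0-0->S1; S0-1->S2; S1-0->S3; S1-1->S2; S2-0->S2; S2-1->S4; S3-0->S3; S3-1->S5; S4-0->S4; S4-1->S6; S5-0->S5; S5-1->S7; S6-0->S6; S6-1->S2; S7-0->S7; S7-1->S3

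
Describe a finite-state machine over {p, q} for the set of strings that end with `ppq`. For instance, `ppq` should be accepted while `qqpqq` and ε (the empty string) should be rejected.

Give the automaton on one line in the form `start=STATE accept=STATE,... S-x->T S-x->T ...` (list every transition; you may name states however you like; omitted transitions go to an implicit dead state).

Let each state record the length of the longest suffix of the input read so far that is also a prefix of `ppq`. S1 means the last symbol is `p`; S2 means the last 2 symbols are `pp`; S3 means the last 3 symbols are `ppq`. Accept only at S3, where the string currently ends in `ppq`.
With 4 states:
        p   q  
>  S0   S1  S0 
   S1   S2  S0 
   S2   S2  S3 
 * S3   S1  S0 
(> = start, * = accepting)

start=S0 accept=S3 S0-p->S1 S0-q->S0 S1-p->S2 S1-q->S0 S2-p->S2 S2-q->S3 S3-p->S1 S3-q->S0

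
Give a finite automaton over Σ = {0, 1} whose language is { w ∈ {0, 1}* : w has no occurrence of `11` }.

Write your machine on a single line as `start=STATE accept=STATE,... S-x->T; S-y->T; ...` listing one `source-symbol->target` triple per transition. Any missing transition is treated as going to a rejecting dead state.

Track partial matches of the forbidden pattern `11`. State q2 is a dead state reached once `11` has occurred; every other state accepts. q0 means no part of `11` is currently matched.
        0   1  
>* q0   q0  q1 
 * q1   q0  q2 
   q2   q2  q2 
(> = start, * = accepting)

start=q0; accept=q0,q1; q0-0->q0; q0-1->q1; q1-0->q0; q1-1->q2; q2-0->q2; q2-1->q2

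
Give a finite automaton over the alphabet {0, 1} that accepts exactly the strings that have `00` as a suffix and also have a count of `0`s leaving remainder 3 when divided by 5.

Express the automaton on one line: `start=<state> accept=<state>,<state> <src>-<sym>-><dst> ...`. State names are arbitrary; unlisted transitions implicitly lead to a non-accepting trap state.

Run two small machines in parallel and take their product. The first has 3 states tracking how much of the suffix `00` has currently been matched; the second has 5 states tracking the count of `0`s modulo 5. A product state is a pair (one from each), accepting exactly when both do.
          0    1  
>  q0     q1   q0 
   q1     q2   q3 
   q2     q4   q5 
   q3     q6   q3 
 * q4     q7   q8 
   q5     q9   q5 
   q6     q4   q5 
   q7    q10  q11 
   q8    q12   q8 
   q9     q7   q8 
   q10   q13   q0 
   q11   q14  q11 
   q12   q10  q11 
   q13    q2   q3 
   q14   q13   q0 
(> = start, * = accepting)

start=q0 accept=q4 q0-0->q1 q0-1->q0 q1-0->q2 q1-1->q3 q2-0->q4 q2-1->q5 q3-0->q6 q3-1->q3 q4-0->q7 q4-1->q8 q5-0->q9 q5-1->q5 q6-0->q4 q6-1->q5 q7-0->q10 q7-1->q11 q8-0->q12 q8-1->q8 q9-0->q7 q9-1->q8 q10-0->q13 q10-1->q0 q11-0->q14 q11-1->q11 q12-0->q10 q12-1->q11 q13-0->q2 q13-1->q3 q14-0->q13 q14-1->q0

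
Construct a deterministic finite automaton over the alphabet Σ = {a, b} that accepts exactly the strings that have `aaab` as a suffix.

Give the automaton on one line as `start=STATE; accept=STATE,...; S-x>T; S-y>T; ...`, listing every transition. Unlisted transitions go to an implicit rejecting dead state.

Remember how much of `aaab` the current input suffix matches. State q0 means no match yet; q1 means the last symbol is `a`; q2 means the last 2 symbols are `aa`; q3 means the last 3 symbols are `aaa`; q4 means the last 4 symbols are `aaab`. Only q4 accepts. On a mismatch, fall back to the longest proper suffix that is still a prefix of `aaab`.
A 5-state machine:
        a   b  
>  q0   q1  q0 
   q1   q2  q0 
   q2   q3  q0 
   q3   q3  q4 
 * q4   q1  q0 
(> = start, * = accepting)

start=q0; accept=q4; q0-a>q1; q0-b>q0; q1-a>q2; q1-b>q0; q2-a>q3; q2-b>q0; q3-a>q3; q3-b>q4; q4-a>q1; q4-b>q0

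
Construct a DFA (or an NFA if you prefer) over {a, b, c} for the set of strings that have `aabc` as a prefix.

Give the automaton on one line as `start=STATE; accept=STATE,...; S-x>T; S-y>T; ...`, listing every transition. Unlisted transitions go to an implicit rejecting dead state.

start=s0; accept=s4; s0-a>s1; s0-b>s5; s0-c>s5; s1-a>s2; s1-b>s5; s1-c>s5; s2-a>s5; s2-b>s3; s2-c>s5; s3-a>s5; s3-b>s5; s3-c>s4; s4-a>s4; s4-b>s4; s4-c>s4; s5-a>s5; s5-b>s5; s5-c>s5

Walk along `aabc` while the input agrees: from s0 take `a` to s1, and so on. Any deviation drops to the rejecting sink s5. Once s4 is reached the prefix is confirmed and every continuation is accepted.
A 6-state machine:
        a   b   c  
>  s0   s1  s5  s5 
   s1   s2  s5  s5 
   s2   s5  s3  s5 
   s3   s5  s5  s4 
 * s4   s4  s4  s4 
   s5   s5  s5  s5 
(> = start, * = accepting)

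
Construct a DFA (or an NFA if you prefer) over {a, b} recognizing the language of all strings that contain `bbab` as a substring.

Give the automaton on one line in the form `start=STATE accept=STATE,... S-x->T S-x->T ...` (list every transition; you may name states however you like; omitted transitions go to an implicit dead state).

Track how much of `bbab` has been matched so far: state q0 is no progress, q4 is the absorbing accept state reached once `bbab` has occurred. Intermediate states record partial matches; on a mismatch, fall back to the longest reusable overlap.
A 5-state machine:
        a   b  
>  q0   q0  q1 
   q1   q0  q2 
   q2   q3  q2 
   q3   q0  q4 
 * q4   q4  q4 
(> = start, * = accepting)

start=q0 accept=q4 q0-a->q0 q0-b->q1 q1-a->q0 q1-b->q2 q2-a->q3 q2-b->q2 q3-a->q0 q3-b->q4 q4-a->q4 q4-b->q4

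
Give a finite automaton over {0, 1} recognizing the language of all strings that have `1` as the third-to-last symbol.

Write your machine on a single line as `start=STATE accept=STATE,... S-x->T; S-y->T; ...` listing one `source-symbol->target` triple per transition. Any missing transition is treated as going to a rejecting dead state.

start=q0; accept=q11,q12,q13,q14; q0-0->q1; q0-1->q2; q1-0->q3; q1-1->q4; q2-0->q5; q2-1->q6; q3-0->q7; q3-1->q8; q4-0->q9; q4-1->q10; q5-0->q11; q5-1->q12; q6-0->q13; q6-1->q14; q7-0->q7; q7-1->q8; q8-0->q9; q8-1->q10; q9-0->q11; q9-1->q12; q10-0->q13; q10-1->q14; q11-0->q7; q11-1->q8; q12-0->q9; q12-1->q10; q13-0->q11; q13-1->q12; q14-0->q13; q14-1->q14

Because acceptance depends on a position counted from the end, the machine has to buffer the most recent 3 symbols. Make each state the string of the last up-to-3 symbols read; on input `x` shift the window left and append `x`. Accept when the buffered window has length 3 and begins with `1`.
With 15 states:
          0    1  
>  q0     q1   q2 
   q1     q3   q4 
   q2     q5   q6 
   q3     q7   q8 
   q4     q9  q10 
   q5    q11  q12 
   q6    q13  q14 
   q7     q7   q8 
   q8     q9  q10 
   q9    q11  q12 
   q10   q13  q14 
 * q11    q7   q8 
 * q12    q9  q10 
 * q13   q11  q12 
 * q14   q13  q14 
(> = start, * = accepting)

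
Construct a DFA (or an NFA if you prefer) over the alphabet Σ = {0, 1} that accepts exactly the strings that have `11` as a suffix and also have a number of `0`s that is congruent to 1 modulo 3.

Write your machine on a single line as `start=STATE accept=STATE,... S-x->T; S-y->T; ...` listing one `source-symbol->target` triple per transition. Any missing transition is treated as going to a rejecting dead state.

Build one automaton per condition and run them in lockstep. One (3 states) tracks how much of the suffix `11` has currently been matched; the other (3 states) tracks the count of `0`s modulo 3. Each combined state is a pair, one component from each; accept when both components accept. Minimizing collapses redundant product states.
        0   1  
>  q0   q1  q0 
   q1   q2  q3 
   q2   q0  q2 
   q3   q2  q4 
 * q4   q2  q4 
(> = start, * = accepting)

start=q0; accept=q4; q0-0->q1; q0-1->q0; q1-0->q2; q1-1->q3; q2-0->q0; q2-1->q2; q3-0->q2; q3-1->q4; q4-0->q2; q4-1->q4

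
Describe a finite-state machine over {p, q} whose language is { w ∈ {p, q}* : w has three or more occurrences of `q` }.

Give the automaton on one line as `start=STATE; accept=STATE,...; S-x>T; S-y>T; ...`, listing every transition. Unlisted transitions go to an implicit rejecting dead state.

start=s0; accept=s3,s4; s0-p>s0; s0-q>s1; s1-p>s1; s1-q>s2; s2-p>s2; s2-q>s3; s3-p>s3; s3-q>s4; s4-p>s4; s4-q>s4

Only the number of `q`s matters, and only up to 4. Make a chain s0 → s1 → s2 → s3 → s4 advanced by each `q` (with s4 absorbing); every other symbol self-loops. The accepting set is {s3, s4}.
5 states suffice.
        p   q  
>  s0   s0  s1 
   s1   s1  s2 
   s2   s2  s3 
 * s3   s3  s4 
 * s4   s4  s4 
(> = start, * = accepting)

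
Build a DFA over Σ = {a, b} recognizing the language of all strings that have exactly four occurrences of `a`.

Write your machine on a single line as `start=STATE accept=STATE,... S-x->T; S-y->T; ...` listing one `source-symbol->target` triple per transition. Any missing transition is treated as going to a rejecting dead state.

Count `a`s, saturating at 5: states s0 through s4 mean 0 through 4 `a`s seen; s5 means more than 4. Each `a` increments (capped at s5); other symbols loop. Accept from {s4}.
        a   b  
>  s0   s1  s0 
   s1   s2  s1 
   s2   s3  s2 
   s3   s4  s3 
 * s4   s5  s4 
   s5   s5  s5 
(> = start, * = accepting)

start=s0; accept=s4; s0-a->s1; s0-b->s0; s1-a->s2; s1-b->s1; s2-a->s3; s2-b->s2; s3-a->s4; s3-b->s3; s4-a->s5; s4-b->s4; s5-a->s5; s5-b->s5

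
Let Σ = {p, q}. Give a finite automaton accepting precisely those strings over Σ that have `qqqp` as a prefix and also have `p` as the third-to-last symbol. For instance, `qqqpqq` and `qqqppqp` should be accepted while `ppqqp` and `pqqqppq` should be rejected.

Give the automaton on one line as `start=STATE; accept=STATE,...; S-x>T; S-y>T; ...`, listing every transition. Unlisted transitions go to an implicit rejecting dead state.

Handle the two conditions separately and then intersect. The first has 6 states tracking whether the input so far still matches the prefix `qqqp`; the second has 15 states tracking the last 3 symbols read. A product state is a pair (one from each), accepting exactly when both do. After merging equivalent states the machine shrinks.
With 13 states:
          p    q  
>  S0     S1   S2 
   S1     S1   S1 
   S2     S1   S3 
   S3     S1   S4 
   S4     S5   S1 
   S5     S6   S7 
   S6     S8   S9 
   S7    S10  S11 
 * S8     S8   S9 
 * S9    S10  S11 
 * S10    S6   S7 
 * S11    S5  S12 
   S12    S5  S12 
(> = start, * = accepting)

start=S0; accept=S8,S9,S10,S11; S0-p>S1; S0-q>S2; S1-p>S1; S1-q>S1; S2-p>S1; S2-q>S3; S3-p>S1; S3-q>S4; S4-p>S5; S4-q>S1; S5-p>S6; S5-q>S7; S6-p>S8; S6-q>S9; S7-p>S10; S7-q>S11; S8-p>S8; S8-q>S9; S9-p>S10; S9-q>S11; S10-p>S6; S10-q>S7; S11-p>S5; S11-q>S12; S12-p>S5; S12-q>S12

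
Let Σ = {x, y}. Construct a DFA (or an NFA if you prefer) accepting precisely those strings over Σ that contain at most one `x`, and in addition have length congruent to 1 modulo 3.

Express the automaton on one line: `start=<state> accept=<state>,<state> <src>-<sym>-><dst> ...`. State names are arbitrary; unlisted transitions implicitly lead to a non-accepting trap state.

start=q0 accept=q1,q2 q0-x->q1 q0-y->q2 q1-x->q3 q1-y->q4 q2-x->q4 q2-y->q5 q3-x->q6 q3-y->q6 q4-x->q6 q4-y->q7 q5-x->q7 q5-y->q0 q6-x->q8 q6-y->q8 q7-x->q8 q7-y->q1 q8-x->q3 q8-y->q3

Build one automaton per condition and run them in lockstep. The first has 3 states tracking the count of `x`s, saturating at 2; the second has 3 states tracking the input length modulo 3. A product state is a pair (one from each), accepting exactly when both do.
With 9 states:
        x   y  
>  q0   q1  q2 
 * q1   q3  q4 
 * q2   q4  q5 
   q3   q6  q6 
   q4   q6  q7 
   q5   q7  q0 
   q6   q8  q8 
   q7   q8  q1 
   q8   q3  q3 
(> = start, * = accepting)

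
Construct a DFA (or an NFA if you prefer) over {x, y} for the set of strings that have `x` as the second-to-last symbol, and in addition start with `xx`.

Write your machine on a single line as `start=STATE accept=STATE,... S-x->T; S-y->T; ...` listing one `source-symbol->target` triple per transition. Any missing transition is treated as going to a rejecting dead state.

Handle the two conditions separately and then intersect. One (7 states) tracks the last 2 symbols read; the other (4 states) tracks whether the input so far still matches the prefix `xx`. Each combined state is a pair, one component from each; accept when both components accept. After merging equivalent states the machine shrinks.
A 7-state machine:
        x   y  
>  S0   S1  S2 
   S1   S3  S2 
   S2   S2  S2 
 * S3   S3  S4 
 * S4   S5  S6 
   S5   S3  S4 
   S6   S5  S6 
(> = start, * = accepting)

start=S0; accept=S3,S4; S0-x->S1; S0-y->S2; S1-x->S3; S1-y->S2; S2-x->S2; S2-y->S2; S3-x->S3; S3-y->S4; S4-x->S5; S4-y->S6; S5-x->S3; S5-y->S4; S6-x->S5; S6-y->S6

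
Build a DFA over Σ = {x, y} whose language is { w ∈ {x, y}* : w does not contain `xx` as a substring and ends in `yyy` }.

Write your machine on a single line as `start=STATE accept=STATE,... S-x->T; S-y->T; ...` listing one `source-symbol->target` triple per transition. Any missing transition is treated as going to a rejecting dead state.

start=q0; accept=q6; q0-x->q1; q0-y->q2; q1-x->q3; q1-y->q2; q2-x->q1; q2-y->q4; q3-x->q3; q3-y->q5; q4-x->q1; q4-y->q6; q5-x->q3; q5-y->q7; q6-x->q1; q6-y->q6; q7-x->q3; q7-y->q8; q8-x->q3; q8-y->q8

Handle the two conditions separately and then intersect. One (3 states) tracks partial matches of the forbidden pattern `xx`; the other (4 states) tracks how much of the suffix `yyy` has currently been matched. Each combined state is a pair, one component from each; accept when both components accept.
9 states suffice.
        x   y  
>  q0   q1  q2 
   q1   q3  q2 
   q2   q1  q4 
   q3   q3  q5 
   q4   q1  q6 
   q5   q3  q7 
 * q6   q1  q6 
   q7   q3  q8 
   q8   q3  q8 
(> = start, * = accepting)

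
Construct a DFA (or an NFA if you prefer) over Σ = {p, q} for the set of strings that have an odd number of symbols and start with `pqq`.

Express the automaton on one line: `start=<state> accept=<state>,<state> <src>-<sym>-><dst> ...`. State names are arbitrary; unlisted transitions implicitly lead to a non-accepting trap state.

start=A accept=E A-p->B A-q->C B-p->C B-q->D C-p->C C-q->C D-p->C D-q->E E-p->F E-q->F F-p->E F-q->E

Run two small machines in parallel and take their product. The first has 2 states tracking the input length modulo 2; the second has 5 states tracking whether the input so far still matches the prefix `pqq`. A product state is a pair (one from each), accepting exactly when both do. After merging equivalent states the machine shrinks.
A 6-state machine:
       p  q 
>  A   B  C 
   B   C  D 
   C   C  C 
   D   C  E 
 * E   F  F 
   F   E  E 
(> = start, * = accepting)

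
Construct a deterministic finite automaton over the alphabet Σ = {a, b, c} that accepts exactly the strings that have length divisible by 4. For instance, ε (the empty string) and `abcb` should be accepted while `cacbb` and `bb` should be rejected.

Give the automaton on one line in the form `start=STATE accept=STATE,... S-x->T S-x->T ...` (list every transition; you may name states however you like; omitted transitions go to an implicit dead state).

Count input length modulo 4: every symbol advances one step around the cycle q0 → q1 → q2 → q3 → q0. Accept at q0.
With 4 states:
        a   b   c  
>* q0   q1  q1  q1 
   q1   q2  q2  q2 
   q2   q3  q3  q3 
   q3   q0  q0  q0 
(> = start, * = accepting)

start=q0 accept=q0 q0-a->q1 q0-b->q1 q0-c->q1 q1-a->q2 q1-b->q2 q1-c->q2 q2-a->q3 q2-b->q3 q2-c->q3 q3-a->q0 q3-b->q0 q3-c->q0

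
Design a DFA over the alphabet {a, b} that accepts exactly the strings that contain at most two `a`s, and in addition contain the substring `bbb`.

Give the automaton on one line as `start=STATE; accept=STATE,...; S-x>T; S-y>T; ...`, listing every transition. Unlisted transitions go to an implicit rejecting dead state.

start=S0; accept=S9,S12,S14; S0-a>S1; S0-b>S2; S1-a>S3; S1-b>S4; S2-a>S1; S2-b>S5; S3-a>S6; S3-b>S7; S4-a>S3; S4-b>S8; S5-a>S1; S5-b>S9; S6-a>S6; S6-b>S10; S7-a>S6; S7-b>S11; S8-a>S3; S8-b>S12; S9-a>S12; S9-b>S9; S10-a>S6; S10-b>S13; S11-a>S6; S11-b>S14; S12-a>S14; S12-b>S12; S13-a>S6; S13-b>S15; S14-a>S15; S14-b>S14; S15-a>S15; S15-b>S15

Run two small machines in parallel and take their product. The first has 4 states tracking the count of `a`s, saturating at 3; the second has 4 states tracking whether and how much of `bbb` has been seen. A product state is a pair (one from each), accepting exactly when both do.
16 states suffice.
          a    b  
>  S0     S1   S2 
   S1     S3   S4 
   S2     S1   S5 
   S3     S6   S7 
   S4     S3   S8 
   S5     S1   S9 
   S6     S6  S10 
   S7     S6  S11 
   S8     S3  S12 
 * S9    S12   S9 
   S10    S6  S13 
   S11    S6  S14 
 * S12   S14  S12 
   S13    S6  S15 
 * S14   S15  S14 
   S15   S15  S15 
(> = start, * = accepting)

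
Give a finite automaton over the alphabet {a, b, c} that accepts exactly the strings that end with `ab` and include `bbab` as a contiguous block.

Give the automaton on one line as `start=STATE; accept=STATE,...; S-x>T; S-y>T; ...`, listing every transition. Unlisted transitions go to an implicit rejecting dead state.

start=q0; accept=q6; q0-a>q1; q0-b>q2; q0-c>q0; q1-a>q1; q1-b>q3; q1-c>q0; q2-a>q1; q2-b>q4; q2-c>q0; q3-a>q1; q3-b>q4; q3-c>q0; q4-a>q5; q4-b>q4; q4-c>q0; q5-a>q1; q5-b>q6; q5-c>q0; q6-a>q7; q6-b>q8; q6-c>q8; q7-a>q7; q7-b>q6; q7-c>q8; q8-a>q7; q8-b>q8; q8-c>q8

Handle the two conditions separately and then intersect. One (3 states) tracks how much of the suffix `ab` has currently been matched; the other (5 states) tracks whether and how much of `bbab` has been seen. Each combined state is a pair, one component from each; accept when both components accept.
9 states suffice.
        a   b   c  
>  q0   q1  q2  q0 
   q1   q1  q3  q0 
   q2   q1  q4  q0 
   q3   q1  q4  q0 
   q4   q5  q4  q0 
   q5   q1  q6  q0 
 * q6   q7  q8  q8 
   q7   q7  q6  q8 
   q8   q7  q8  q8 
(> = start, * = accepting)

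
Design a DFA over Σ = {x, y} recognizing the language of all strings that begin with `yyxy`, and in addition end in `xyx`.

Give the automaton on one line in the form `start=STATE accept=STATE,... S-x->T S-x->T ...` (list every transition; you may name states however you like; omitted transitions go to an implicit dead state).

start=q0 accept=q6 q0-x->q1 q0-y->q2 q1-x->q1 q1-y->q1 q2-x->q1 q2-y->q3 q3-x->q4 q3-y->q1 q4-x->q1 q4-y->q5 q5-x->q6 q5-y->q7 q6-x->q8 q6-y->q5 q7-x->q8 q7-y->q7 q8-x->q8 q8-y->q5

Handle the two conditions separately and then intersect. The first has 6 states tracking whether the input so far still matches the prefix `yyxy`; the second has 4 states tracking how much of the suffix `xyx` has currently been matched. A product state is a pair (one from each), accepting exactly when both do. Equivalent product states are then merged.
9 states suffice.
        x   y  
>  q0   q1  q2 
   q1   q1  q1 
   q2   q1  q3 
   q3   q4  q1 
   q4   q1  q5 
   q5   q6  q7 
 * q6   q8  q5 
   q7   q8  q7 
   q8   q8  q5 
(> = start, * = accepting)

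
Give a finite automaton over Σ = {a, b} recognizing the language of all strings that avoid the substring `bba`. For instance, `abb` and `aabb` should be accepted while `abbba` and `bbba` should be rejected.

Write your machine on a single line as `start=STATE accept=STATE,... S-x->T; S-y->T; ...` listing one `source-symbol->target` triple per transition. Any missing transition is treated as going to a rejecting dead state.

Track partial matches of the forbidden pattern `bba`. State q3 is a dead state reached once `bba` has occurred; every other state accepts. q0 means no part of `bba` is currently matched.
4 states suffice.
        a   b  
>* q0   q0  q1 
 * q1   q0  q2 
 * q2   q3  q2 
   q3   q3  q3 
(> = start, * = accepting)

start=q0; accept=q0,q1,q2; q0-a->q0; q0-b->q1; q1-a->q0; q1-b->q2; q2-a->q3; q2-b->q2; q3-a->q3; q3-b->q3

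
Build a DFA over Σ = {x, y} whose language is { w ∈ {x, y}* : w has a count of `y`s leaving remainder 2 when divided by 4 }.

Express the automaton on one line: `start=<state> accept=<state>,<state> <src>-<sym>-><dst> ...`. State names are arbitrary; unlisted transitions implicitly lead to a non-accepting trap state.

start=A accept=C A-x->A A-y->B B-x->B B-y->C C-x->C C-y->D D-x->D D-y->A

Keep the running count of `y`s modulo 4: each `y` advances along the cycle A → B → C → D → A while other symbols loop. Accept at C.
4 states suffice.
       x  y 
>  A   A  B 
   B   B  C 
 * C   C  D 
   D   D  A 
(> = start, * = accepting)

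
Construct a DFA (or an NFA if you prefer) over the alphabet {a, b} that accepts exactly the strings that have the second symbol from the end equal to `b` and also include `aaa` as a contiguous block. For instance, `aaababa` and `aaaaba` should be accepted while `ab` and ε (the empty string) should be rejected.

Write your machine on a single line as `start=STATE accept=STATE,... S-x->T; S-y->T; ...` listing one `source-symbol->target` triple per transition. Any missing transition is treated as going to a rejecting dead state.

Run two small machines in parallel and take their product. The first has 7 states tracking the last 2 symbols read; the second has 4 states tracking whether and how much of `aaa` has been seen. A product state is a pair (one from each), accepting exactly when both do.
With 11 states:
          a    b  
>  q0     q1   q2 
   q1     q3   q4 
   q2     q5   q6 
   q3     q7   q4 
   q4     q5   q6 
   q5     q3   q4 
   q6     q5   q6 
   q7     q7   q8 
   q8     q9  q10 
 * q9     q7   q8 
 * q10    q9  q10 
(> = start, * = accepting)

start=q0; accept=q9,q10; q0-a->q1; q0-b->q2; q1-a->q3; q1-b->q4; q2-a->q5; q2-b->q6; q3-a->q7; q3-b->q4; q4-a->q5; q4-b->q6; q5-a->q3; q5-b->q4; q6-a->q5; q6-b->q6; q7-a->q7; q7-b->q8; q8-a->q9; q8-b->q10; q9-a->q7; q9-b->q8; q10-a->q9; q10-b->q10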